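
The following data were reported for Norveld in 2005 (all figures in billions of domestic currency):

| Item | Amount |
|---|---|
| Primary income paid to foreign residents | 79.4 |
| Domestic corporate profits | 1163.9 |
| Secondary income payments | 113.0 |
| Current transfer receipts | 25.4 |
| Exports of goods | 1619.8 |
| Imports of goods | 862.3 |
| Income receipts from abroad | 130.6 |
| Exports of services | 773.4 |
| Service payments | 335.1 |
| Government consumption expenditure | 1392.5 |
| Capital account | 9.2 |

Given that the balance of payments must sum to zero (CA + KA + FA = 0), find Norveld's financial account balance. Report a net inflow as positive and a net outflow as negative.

Goods balance = 1619.8 - 862.3 = 757.5
Services balance = 773.4 - 335.1 = 438.3
Trade balance (goods + services) = 757.5 + 438.3 = 1195.8
Net primary income = 130.6 - 79.4 = 51.2
Net secondary income = 25.4 - 113.0 = -87.6
Current account = 1195.8 + 51.2 + (-87.6) = 1159.4
Financial account = -(1159.4 + 9.2) = -1168.6

-1168.6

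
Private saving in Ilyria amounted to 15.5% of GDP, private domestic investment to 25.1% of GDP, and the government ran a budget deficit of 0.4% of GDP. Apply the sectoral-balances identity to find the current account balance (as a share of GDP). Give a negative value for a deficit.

-10.0

By the sectoral-balances identity, CA = (S_private - I) + (T - G).
Private balance = 15.5 - 25.1 = -9.6
Government balance (T - G) = -0.4
CA = -9.6 + (-0.4) = -10.0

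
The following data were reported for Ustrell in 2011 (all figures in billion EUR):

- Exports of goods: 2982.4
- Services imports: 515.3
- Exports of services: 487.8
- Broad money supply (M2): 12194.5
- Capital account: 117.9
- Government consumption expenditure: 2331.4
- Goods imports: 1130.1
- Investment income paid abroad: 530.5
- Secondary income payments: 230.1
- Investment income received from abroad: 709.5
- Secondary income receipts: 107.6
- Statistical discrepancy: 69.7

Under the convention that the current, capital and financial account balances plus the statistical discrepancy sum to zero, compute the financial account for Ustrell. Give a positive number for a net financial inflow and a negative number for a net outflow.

-2068.9

Goods balance = 2982.4 - 1130.1 = 1852.3
Services balance = 487.8 - 515.3 = -27.5
Trade balance (goods + services) = 1852.3 + (-27.5) = 1824.8
Net primary income = 709.5 - 530.5 = 179.0
Net secondary income = 107.6 - 230.1 = -122.5
Current account = 1824.8 + 179.0 + (-122.5) = 1881.3
Financial account = -(1881.3 + 117.9 + 69.7) = -2068.9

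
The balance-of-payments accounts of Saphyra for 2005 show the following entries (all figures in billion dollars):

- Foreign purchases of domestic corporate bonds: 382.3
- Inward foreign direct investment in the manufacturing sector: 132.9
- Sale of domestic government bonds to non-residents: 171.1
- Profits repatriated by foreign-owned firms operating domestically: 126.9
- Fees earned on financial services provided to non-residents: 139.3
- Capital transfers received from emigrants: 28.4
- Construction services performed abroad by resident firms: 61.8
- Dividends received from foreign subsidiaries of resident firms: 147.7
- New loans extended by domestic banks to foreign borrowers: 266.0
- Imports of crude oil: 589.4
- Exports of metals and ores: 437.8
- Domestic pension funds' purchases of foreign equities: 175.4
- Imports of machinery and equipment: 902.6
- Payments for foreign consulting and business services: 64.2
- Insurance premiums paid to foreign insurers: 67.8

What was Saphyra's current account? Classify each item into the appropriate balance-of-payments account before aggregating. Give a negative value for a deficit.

-964.3

Goods: -589.4 + 437.8 - 902.6 = -1054.2
Services: 139.3 - 64.2 - 67.8 + 61.8 = 69.1
Primary income: -126.9 + 147.7 = 20.8
Current account = (-1054.2) + 69.1 + 20.8 = -964.3
(Excluded from the current account — financial account: foreign purchases of domestic corporate bonds 382.3, inward foreign direct investment in the manufacturing sector 132.9, sale of domestic government bonds to non-residents 171.1, new loans extended by domestic banks to foreign borrowers 266.0, domestic pension funds' purchases of foreign equities 175.4; capital account: capital transfers received from emigrants 28.4.)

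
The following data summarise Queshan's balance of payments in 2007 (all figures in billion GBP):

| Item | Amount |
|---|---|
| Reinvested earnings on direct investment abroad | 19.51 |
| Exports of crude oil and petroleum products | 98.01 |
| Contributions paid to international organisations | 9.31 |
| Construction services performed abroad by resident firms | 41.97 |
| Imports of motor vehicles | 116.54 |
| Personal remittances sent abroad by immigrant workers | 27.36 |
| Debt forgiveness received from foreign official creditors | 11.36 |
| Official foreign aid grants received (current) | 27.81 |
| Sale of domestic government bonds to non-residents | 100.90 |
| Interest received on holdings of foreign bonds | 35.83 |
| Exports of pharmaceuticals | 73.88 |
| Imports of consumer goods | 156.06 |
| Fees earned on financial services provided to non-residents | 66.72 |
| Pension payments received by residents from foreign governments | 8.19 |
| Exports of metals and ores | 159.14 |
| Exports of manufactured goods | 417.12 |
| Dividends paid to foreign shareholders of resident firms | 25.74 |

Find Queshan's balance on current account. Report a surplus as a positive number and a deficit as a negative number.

613.17

Goods: 73.88 - 116.54 + 159.14 - 156.06 + 417.12 + 98.01 = 475.55
Services: 41.97 + 66.72 = 108.69
Primary income: 19.51 - 25.74 + 35.83 = 29.60
Secondary income: 27.81 + 8.19 - 9.31 - 27.36 = -0.67
Current account = 475.55 + 108.69 + 29.60 + (-0.67) = 613.17
(Excluded from the current account — capital account: debt forgiveness received from foreign official creditors 11.36; financial account: sale of domestic government bonds to non-residents 100.90.)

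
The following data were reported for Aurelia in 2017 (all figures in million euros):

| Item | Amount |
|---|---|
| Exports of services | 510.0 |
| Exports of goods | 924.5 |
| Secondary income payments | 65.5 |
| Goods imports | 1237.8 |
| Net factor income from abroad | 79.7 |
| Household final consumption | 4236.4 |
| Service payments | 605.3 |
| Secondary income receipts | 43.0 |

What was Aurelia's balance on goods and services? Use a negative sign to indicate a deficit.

Goods balance = 924.5 - 1237.8 = -313.3
Services balance = 510.0 - 605.3 = -95.3
Trade balance (goods + services) = -313.3 + (-95.3) = -408.6

-408.6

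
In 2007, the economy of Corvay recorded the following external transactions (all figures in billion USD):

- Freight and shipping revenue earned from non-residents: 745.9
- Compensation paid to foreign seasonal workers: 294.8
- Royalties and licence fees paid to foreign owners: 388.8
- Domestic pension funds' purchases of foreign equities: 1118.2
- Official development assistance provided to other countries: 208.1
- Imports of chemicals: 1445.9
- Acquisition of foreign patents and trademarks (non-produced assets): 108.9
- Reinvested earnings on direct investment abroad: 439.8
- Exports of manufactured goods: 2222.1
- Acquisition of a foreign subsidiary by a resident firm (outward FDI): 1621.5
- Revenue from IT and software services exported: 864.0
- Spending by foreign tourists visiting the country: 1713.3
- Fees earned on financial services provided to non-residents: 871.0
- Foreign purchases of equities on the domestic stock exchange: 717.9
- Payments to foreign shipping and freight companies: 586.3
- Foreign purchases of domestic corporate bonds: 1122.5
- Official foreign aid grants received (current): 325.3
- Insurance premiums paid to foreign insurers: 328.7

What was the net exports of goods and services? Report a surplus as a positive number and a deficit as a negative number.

Goods: 2222.1 - 1445.9 = 776.2
Services: -388.8 + 1713.3 + 871.0 - 328.7 + 745.9 - 586.3 + 864.0 = 2890.4
Trade balance = 776.2 + 2890.4 = 3666.6
(Excluded from the trade balance — primary income: compensation paid to foreign seasonal workers 294.8, reinvested earnings on direct investment abroad 439.8; financial account: domestic pension funds' purchases of foreign equities 1118.2, acquisition of a foreign subsidiary by a resident firm (outward FDI) 1621.5, foreign purchases of equities on the domestic stock exchange 717.9, foreign purchases of domestic corporate bonds 1122.5; secondary income: official development assistance provided to other countries 208.1, official foreign aid grants received (current) 325.3; capital account: acquisition of foreign patents and trademarks (non-produced assets) 108.9.)

3666.6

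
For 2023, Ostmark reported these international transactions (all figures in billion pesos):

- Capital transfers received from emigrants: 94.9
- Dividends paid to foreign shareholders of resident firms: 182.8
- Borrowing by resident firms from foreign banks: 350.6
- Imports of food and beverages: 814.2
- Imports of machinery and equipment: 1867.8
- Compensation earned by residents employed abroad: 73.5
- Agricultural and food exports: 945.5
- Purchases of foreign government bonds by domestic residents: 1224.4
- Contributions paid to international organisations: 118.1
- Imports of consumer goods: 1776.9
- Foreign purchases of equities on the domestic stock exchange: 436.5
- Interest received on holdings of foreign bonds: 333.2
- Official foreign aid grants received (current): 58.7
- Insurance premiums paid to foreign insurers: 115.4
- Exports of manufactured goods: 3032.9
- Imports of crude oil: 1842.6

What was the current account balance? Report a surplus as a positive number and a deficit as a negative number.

Goods: 945.5 + 3032.9 - 1776.9 - 1842.6 - 814.2 - 1867.8 = -2323.1
Services: -115.4
Primary income: 333.2 + 73.5 - 182.8 = 223.9
Secondary income: 58.7 - 118.1 = -59.4
Current account = (-2323.1) + (-115.4) + 223.9 + (-59.4) = -2274.0
(Excluded from the current account — capital account: capital transfers received from emigrants 94.9; financial account: borrowing by resident firms from foreign banks 350.6, purchases of foreign government bonds by domestic residents 1224.4, foreign purchases of equities on the domestic stock exchange 436.5.)

-2274.0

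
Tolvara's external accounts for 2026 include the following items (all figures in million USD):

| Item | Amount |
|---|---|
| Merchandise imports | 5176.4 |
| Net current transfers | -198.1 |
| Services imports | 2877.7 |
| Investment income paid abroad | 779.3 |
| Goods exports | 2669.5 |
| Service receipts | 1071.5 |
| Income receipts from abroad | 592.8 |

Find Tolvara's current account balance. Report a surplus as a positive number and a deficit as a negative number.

Goods balance = 2669.5 - 5176.4 = -2506.9
Services balance = 1071.5 - 2877.7 = -1806.2
Trade balance (goods + services) = -2506.9 + (-1806.2) = -4313.1
Net primary income = 592.8 - 779.3 = -186.5
Net secondary income = -198.1
Current account = -4313.1 + (-186.5) + (-198.1) = -4697.7

-4697.7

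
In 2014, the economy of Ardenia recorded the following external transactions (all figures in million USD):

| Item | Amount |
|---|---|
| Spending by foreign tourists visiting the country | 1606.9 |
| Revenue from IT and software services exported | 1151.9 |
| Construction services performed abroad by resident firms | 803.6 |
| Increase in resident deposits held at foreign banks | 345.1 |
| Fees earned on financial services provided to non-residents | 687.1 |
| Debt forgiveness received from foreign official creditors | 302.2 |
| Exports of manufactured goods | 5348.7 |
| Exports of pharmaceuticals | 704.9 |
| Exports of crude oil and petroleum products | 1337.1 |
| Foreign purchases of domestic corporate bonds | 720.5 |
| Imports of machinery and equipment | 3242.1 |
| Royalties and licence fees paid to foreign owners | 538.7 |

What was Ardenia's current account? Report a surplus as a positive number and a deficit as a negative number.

7859.4

Goods: -3242.1 + 5348.7 + 1337.1 + 704.9 = 4148.6
Services: 1606.9 + 1151.9 - 538.7 + 803.6 + 687.1 = 3710.8
Current account = 4148.6 + 3710.8 = 7859.4
(Excluded from the current account — financial account: increase in resident deposits held at foreign banks 345.1, foreign purchases of domestic corporate bonds 720.5; capital account: debt forgiveness received from foreign official creditors 302.2.)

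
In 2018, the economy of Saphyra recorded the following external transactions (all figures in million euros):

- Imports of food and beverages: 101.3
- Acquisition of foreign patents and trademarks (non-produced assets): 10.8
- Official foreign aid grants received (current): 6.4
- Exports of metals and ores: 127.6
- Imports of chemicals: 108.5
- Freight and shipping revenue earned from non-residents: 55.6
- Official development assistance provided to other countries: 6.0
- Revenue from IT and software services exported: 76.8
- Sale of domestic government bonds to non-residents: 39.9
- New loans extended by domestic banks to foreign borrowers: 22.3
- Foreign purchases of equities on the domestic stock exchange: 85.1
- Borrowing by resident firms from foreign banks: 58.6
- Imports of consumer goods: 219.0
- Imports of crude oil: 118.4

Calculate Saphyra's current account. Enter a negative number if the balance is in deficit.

-286.8

Goods: 127.6 - 108.5 - 118.4 - 101.3 - 219.0 = -419.6
Services: 76.8 + 55.6 = 132.4
Secondary income: 6.4 - 6.0 = 0.4
Current account = (-419.6) + 132.4 + 0.4 = -286.8
(Excluded from the current account — capital account: acquisition of foreign patents and trademarks (non-produced assets) 10.8; financial account: sale of domestic government bonds to non-residents 39.9, new loans extended by domestic banks to foreign borrowers 22.3, foreign purchases of equities on the domestic stock exchange 85.1, borrowing by resident firms from foreign banks 58.6.)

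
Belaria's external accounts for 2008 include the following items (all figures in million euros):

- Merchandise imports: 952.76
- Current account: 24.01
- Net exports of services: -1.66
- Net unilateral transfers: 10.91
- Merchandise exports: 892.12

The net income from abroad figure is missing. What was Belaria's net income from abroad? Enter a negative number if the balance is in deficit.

Current account = goods balance + services balance + net primary income + net secondary income
Sum of the known components = -51.39
Net income from abroad = CA - (known components) = 24.01 - (-51.39) = 75.40

75.40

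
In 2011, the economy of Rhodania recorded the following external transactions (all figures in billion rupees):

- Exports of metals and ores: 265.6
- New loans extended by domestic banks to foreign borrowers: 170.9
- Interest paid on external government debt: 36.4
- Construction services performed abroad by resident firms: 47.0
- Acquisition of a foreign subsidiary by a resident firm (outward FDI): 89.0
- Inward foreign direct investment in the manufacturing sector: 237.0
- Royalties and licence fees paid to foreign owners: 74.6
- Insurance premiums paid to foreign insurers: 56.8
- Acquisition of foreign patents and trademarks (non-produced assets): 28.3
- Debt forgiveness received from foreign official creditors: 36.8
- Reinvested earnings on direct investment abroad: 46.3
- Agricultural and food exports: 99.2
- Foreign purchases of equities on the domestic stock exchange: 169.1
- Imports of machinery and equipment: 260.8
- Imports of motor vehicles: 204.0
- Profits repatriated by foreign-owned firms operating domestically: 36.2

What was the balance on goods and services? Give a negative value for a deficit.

-184.4

Goods: -260.8 - 204.0 + 99.2 + 265.6 = -100.0
Services: -74.6 + 47.0 - 56.8 = -84.4
Trade balance = -100.0 + (-84.4) = -184.4
(Excluded from the trade balance — financial account: new loans extended by domestic banks to foreign borrowers 170.9, acquisition of a foreign subsidiary by a resident firm (outward FDI) 89.0, inward foreign direct investment in the manufacturing sector 237.0, foreign purchases of equities on the domestic stock exchange 169.1; primary income: interest paid on external government debt 36.4, reinvested earnings on direct investment abroad 46.3, profits repatriated by foreign-owned firms operating domestically 36.2; capital account: acquisition of foreign patents and trademarks (non-produced assets) 28.3, debt forgiveness received from foreign official creditors 36.8.)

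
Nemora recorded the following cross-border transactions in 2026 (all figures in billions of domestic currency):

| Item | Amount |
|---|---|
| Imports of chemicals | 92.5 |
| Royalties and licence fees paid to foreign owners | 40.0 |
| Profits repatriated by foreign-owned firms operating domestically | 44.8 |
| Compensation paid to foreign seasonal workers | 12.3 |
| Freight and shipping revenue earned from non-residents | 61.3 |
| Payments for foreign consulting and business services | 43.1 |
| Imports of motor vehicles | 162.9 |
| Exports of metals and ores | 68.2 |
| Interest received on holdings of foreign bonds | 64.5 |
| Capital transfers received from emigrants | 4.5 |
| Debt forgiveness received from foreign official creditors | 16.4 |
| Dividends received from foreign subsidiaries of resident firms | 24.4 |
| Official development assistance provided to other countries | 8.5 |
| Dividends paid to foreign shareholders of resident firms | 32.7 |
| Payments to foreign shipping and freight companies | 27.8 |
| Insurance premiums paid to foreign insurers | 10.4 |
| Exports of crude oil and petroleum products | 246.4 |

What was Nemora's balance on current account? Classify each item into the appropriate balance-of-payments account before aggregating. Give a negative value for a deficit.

-10.2

Goods: -92.5 + 246.4 + 68.2 - 162.9 = 59.2
Services: 61.3 - 43.1 - 10.4 - 27.8 - 40.0 = -60.0
Primary income: -44.8 - 32.7 - 12.3 + 64.5 + 24.4 = -0.9
Secondary income: -8.5
Current account = 59.2 + (-60.0) + (-0.9) + (-8.5) = -10.2
(Excluded from the current account — capital account: capital transfers received from emigrants 4.5, debt forgiveness received from foreign official creditors 16.4.)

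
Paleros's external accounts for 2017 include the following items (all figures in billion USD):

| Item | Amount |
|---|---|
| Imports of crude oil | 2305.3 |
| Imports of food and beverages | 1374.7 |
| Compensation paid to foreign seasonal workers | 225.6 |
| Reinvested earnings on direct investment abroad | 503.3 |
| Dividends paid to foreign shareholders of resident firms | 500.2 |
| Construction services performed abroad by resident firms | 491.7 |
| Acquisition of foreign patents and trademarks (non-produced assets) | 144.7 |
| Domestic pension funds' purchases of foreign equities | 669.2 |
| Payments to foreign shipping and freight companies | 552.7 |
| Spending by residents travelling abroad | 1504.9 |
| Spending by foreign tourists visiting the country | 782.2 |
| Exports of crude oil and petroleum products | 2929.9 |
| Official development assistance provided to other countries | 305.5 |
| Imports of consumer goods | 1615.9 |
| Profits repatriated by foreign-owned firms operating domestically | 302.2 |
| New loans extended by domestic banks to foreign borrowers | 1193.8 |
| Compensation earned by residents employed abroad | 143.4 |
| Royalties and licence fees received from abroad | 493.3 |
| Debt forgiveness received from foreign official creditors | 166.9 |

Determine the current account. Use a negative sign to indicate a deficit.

Goods: -1374.7 - 2305.3 + 2929.9 - 1615.9 = -2366.0
Services: -552.7 + 491.7 - 1504.9 + 782.2 + 493.3 = -290.4
Primary income: 503.3 + 143.4 - 302.2 - 500.2 - 225.6 = -381.3
Secondary income: -305.5
Current account = (-2366.0) + (-290.4) + (-381.3) + (-305.5) = -3343.2
(Excluded from the current account — capital account: acquisition of foreign patents and trademarks (non-produced assets) 144.7, debt forgiveness received from foreign official creditors 166.9; financial account: domestic pension funds' purchases of foreign equities 669.2, new loans extended by domestic banks to foreign borrowers 1193.8.)

-3343.2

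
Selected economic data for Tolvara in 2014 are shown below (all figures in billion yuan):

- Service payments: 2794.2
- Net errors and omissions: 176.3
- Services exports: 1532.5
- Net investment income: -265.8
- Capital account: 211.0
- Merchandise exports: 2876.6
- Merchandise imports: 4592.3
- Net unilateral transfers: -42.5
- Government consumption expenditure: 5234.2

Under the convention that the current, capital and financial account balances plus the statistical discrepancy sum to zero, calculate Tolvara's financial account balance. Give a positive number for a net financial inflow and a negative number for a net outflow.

Goods balance = 2876.6 - 4592.3 = -1715.7
Services balance = 1532.5 - 2794.2 = -1261.7
Trade balance (goods + services) = -1715.7 + (-1261.7) = -2977.4
Net primary income = -265.8
Net secondary income = -42.5
Current account = -2977.4 + (-265.8) + (-42.5) = -3285.7
Financial account = -(-3285.7 + 211.0 + 176.3) = 2898.4

2898.4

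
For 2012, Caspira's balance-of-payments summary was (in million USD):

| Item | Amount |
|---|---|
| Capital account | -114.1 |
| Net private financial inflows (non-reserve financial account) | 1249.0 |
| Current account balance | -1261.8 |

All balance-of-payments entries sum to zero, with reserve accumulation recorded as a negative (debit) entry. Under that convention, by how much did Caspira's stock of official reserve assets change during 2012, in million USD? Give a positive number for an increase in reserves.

Official reserve transactions balance = -((-1261.8) + (-114.1) + 1249.0) = 126.9
An accumulation of reserves is recorded as a debit (negative entry), so the change in the stock of reserves is the negative of that balance.
Change in official reserves = -(126.9) = -126.9

-126.9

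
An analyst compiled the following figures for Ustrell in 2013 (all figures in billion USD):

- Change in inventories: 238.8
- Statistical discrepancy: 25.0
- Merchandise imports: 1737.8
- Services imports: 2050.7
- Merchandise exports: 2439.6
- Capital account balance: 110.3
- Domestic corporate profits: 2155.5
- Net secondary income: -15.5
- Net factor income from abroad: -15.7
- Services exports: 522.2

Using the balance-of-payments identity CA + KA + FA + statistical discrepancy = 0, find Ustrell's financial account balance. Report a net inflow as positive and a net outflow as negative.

Goods balance = 2439.6 - 1737.8 = 701.8
Services balance = 522.2 - 2050.7 = -1528.5
Trade balance (goods + services) = 701.8 + (-1528.5) = -826.7
Net primary income = -15.7
Net secondary income = -15.5
Current account = -826.7 + (-15.7) + (-15.5) = -857.9
Financial account = -(-857.9 + 110.3 + 25.0) = 722.6

722.6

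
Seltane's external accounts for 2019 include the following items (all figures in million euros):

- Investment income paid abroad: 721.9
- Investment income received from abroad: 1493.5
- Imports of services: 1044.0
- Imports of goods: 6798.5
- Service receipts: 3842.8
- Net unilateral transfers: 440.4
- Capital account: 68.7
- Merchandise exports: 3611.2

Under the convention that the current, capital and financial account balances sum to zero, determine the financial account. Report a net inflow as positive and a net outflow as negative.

-892.2

Goods balance = 3611.2 - 6798.5 = -3187.3
Services balance = 3842.8 - 1044.0 = 2798.8
Trade balance (goods + services) = -3187.3 + 2798.8 = -388.5
Net primary income = 1493.5 - 721.9 = 771.6
Net secondary income = 440.4
Current account = -388.5 + 771.6 + 440.4 = 823.5
Financial account = -(823.5 + 68.7) = -892.2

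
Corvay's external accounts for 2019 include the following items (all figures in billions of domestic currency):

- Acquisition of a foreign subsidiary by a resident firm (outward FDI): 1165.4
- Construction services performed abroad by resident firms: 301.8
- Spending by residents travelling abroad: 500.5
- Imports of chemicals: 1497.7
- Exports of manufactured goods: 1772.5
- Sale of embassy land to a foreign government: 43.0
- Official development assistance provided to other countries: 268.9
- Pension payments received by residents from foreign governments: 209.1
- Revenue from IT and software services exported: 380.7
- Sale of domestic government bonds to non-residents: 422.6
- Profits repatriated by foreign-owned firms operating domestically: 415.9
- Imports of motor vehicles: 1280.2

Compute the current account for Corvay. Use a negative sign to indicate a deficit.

Goods: -1497.7 - 1280.2 + 1772.5 = -1005.4
Services: 380.7 + 301.8 - 500.5 = 182.0
Primary income: -415.9
Secondary income: 209.1 - 268.9 = -59.8
Current account = (-1005.4) + 182.0 + (-415.9) + (-59.8) = -1299.1
(Excluded from the current account — financial account: acquisition of a foreign subsidiary by a resident firm (outward FDI) 1165.4, sale of domestic government bonds to non-residents 422.6; capital account: sale of embassy land to a foreign government 43.0.)

-1299.1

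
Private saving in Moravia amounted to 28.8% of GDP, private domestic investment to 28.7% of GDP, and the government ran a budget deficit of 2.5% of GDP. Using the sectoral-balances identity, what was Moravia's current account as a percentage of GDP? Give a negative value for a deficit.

-2.4

By the sectoral-balances identity, CA = (S_private - I) + (T - G).
Private balance = 28.8 - 28.7 = 0.1
Government balance (T - G) = -2.5
CA = 0.1 + (-2.5) = -2.4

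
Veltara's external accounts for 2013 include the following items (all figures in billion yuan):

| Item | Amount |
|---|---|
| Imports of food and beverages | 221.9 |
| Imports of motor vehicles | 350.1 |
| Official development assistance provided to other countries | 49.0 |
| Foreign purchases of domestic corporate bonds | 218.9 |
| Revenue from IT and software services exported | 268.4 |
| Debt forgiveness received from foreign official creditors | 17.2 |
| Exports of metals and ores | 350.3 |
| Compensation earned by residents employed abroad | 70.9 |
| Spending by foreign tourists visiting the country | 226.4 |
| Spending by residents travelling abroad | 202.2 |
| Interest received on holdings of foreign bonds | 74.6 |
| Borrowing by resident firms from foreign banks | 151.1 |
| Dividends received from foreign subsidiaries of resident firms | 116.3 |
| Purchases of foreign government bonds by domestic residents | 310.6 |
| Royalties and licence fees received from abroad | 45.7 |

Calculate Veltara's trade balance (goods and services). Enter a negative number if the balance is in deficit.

116.6

Goods: 350.3 - 221.9 - 350.1 = -221.7
Services: -202.2 + 268.4 + 45.7 + 226.4 = 338.3
Trade balance = -221.7 + 338.3 = 116.6
(Excluded from the trade balance — secondary income: official development assistance provided to other countries 49.0; financial account: foreign purchases of domestic corporate bonds 218.9, borrowing by resident firms from foreign banks 151.1, purchases of foreign government bonds by domestic residents 310.6; capital account: debt forgiveness received from foreign official creditors 17.2; primary income: compensation earned by residents employed abroad 70.9, interest received on holdings of foreign bonds 74.6, dividends received from foreign subsidiaries of resident firms 116.3.)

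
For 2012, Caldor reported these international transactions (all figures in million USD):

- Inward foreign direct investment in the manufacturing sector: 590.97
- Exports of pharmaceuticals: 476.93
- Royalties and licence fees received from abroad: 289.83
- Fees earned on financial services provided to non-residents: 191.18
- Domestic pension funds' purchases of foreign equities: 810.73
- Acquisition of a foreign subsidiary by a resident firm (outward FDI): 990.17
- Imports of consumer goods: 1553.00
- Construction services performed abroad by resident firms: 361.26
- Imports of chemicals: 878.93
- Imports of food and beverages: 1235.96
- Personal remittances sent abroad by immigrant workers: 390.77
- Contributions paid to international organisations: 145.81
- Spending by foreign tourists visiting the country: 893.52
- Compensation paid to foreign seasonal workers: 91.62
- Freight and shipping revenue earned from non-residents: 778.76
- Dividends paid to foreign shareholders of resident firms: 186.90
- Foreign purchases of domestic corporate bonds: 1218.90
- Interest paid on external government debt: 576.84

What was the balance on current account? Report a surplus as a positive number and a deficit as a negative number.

Goods: 476.93 - 878.93 - 1553.00 - 1235.96 = -3190.96
Services: 191.18 + 289.83 + 893.52 + 361.26 + 778.76 = 2514.55
Primary income: -576.84 - 91.62 - 186.90 = -855.36
Secondary income: -390.77 - 145.81 = -536.58
Current account = (-3190.96) + 2514.55 + (-855.36) + (-536.58) = -2068.35
(Excluded from the current account — financial account: inward foreign direct investment in the manufacturing sector 590.97, domestic pension funds' purchases of foreign equities 810.73, acquisition of a foreign subsidiary by a resident firm (outward FDI) 990.17, foreign purchases of domestic corporate bonds 1218.90.)

-2068.35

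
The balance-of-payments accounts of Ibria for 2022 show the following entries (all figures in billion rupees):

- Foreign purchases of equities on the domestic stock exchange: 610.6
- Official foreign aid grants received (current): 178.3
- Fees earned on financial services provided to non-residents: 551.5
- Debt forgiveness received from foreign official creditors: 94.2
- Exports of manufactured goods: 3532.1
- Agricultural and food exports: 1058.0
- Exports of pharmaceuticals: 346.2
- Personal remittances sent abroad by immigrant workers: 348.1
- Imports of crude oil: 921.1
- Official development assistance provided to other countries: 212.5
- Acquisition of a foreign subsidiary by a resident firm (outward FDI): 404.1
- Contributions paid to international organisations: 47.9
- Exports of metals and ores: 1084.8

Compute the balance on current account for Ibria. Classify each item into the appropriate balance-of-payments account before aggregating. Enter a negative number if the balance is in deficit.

5221.3

Goods: 346.2 + 3532.1 + 1084.8 - 921.1 + 1058.0 = 5100.0
Services: 551.5
Secondary income: -47.9 - 348.1 - 212.5 + 178.3 = -430.2
Current account = 5100.0 + 551.5 + (-430.2) = 5221.3
(Excluded from the current account — financial account: foreign purchases of equities on the domestic stock exchange 610.6, acquisition of a foreign subsidiary by a resident firm (outward FDI) 404.1; capital account: debt forgiveness received from foreign official creditors 94.2.)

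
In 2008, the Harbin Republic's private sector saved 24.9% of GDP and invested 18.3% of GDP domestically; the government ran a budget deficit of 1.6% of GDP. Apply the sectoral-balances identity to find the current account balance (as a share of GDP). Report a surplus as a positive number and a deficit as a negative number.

5.0

By the sectoral-balances identity, CA = (S_private - I) + (T - G).
Private balance = 24.9 - 18.3 = 6.6
Government balance (T - G) = -1.6
CA = 6.6 + (-1.6) = 5.0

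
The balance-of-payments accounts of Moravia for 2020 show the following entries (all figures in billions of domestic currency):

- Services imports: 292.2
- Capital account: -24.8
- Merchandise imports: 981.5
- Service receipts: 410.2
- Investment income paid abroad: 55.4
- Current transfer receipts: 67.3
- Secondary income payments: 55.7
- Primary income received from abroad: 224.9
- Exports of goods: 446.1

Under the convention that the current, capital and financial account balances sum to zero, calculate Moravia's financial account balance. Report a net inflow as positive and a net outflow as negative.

Goods balance = 446.1 - 981.5 = -535.4
Services balance = 410.2 - 292.2 = 118.0
Trade balance (goods + services) = -535.4 + 118.0 = -417.4
Net primary income = 224.9 - 55.4 = 169.5
Net secondary income = 67.3 - 55.7 = 11.6
Current account = -417.4 + 169.5 + 11.6 = -236.3
Financial account = -(-236.3 + (-24.8)) = 261.1

261.1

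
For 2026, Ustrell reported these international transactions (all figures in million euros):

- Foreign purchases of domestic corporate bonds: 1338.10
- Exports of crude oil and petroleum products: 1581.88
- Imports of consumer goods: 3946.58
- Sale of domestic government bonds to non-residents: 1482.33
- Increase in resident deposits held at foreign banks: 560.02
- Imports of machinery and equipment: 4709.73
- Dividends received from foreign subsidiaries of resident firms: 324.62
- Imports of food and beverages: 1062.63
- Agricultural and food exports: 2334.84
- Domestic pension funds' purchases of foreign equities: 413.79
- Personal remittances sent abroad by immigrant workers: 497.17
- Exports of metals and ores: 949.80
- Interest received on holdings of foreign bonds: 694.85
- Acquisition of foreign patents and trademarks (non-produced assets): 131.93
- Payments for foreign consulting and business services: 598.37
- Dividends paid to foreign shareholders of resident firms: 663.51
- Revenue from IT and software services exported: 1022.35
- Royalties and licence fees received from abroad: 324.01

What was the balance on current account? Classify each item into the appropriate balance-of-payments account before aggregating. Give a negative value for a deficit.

-4245.64

Goods: -4709.73 + 2334.84 + 1581.88 - 3946.58 - 1062.63 + 949.80 = -4852.42
Services: 1022.35 - 598.37 + 324.01 = 747.99
Primary income: 324.62 + 694.85 - 663.51 = 355.96
Secondary income: -497.17
Current account = (-4852.42) + 747.99 + 355.96 + (-497.17) = -4245.64
(Excluded from the current account — financial account: foreign purchases of domestic corporate bonds 1338.10, sale of domestic government bonds to non-residents 1482.33, increase in resident deposits held at foreign banks 560.02, domestic pension funds' purchases of foreign equities 413.79; capital account: acquisition of foreign patents and trademarks (non-produced assets) 131.93.)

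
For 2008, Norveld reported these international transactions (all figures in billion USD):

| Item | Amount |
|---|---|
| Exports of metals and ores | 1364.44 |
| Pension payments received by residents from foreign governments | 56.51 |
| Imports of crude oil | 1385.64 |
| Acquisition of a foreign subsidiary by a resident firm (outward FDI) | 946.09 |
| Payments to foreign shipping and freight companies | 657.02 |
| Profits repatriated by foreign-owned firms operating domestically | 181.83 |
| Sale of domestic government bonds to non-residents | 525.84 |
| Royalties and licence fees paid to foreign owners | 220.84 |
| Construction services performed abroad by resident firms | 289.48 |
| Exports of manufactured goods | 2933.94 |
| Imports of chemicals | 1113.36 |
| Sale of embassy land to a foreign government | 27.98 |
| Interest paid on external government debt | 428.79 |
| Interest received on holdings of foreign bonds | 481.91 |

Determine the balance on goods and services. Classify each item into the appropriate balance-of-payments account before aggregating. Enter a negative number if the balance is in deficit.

1211.00

Goods: -1385.64 + 1364.44 - 1113.36 + 2933.94 = 1799.38
Services: -657.02 + 289.48 - 220.84 = -588.38
Trade balance = 1799.38 + (-588.38) = 1211.00
(Excluded from the trade balance — secondary income: pension payments received by residents from foreign governments 56.51; financial account: acquisition of a foreign subsidiary by a resident firm (outward FDI) 946.09, sale of domestic government bonds to non-residents 525.84; primary income: profits repatriated by foreign-owned firms operating domestically 181.83, interest paid on external government debt 428.79, interest received on holdings of foreign bonds 481.91; capital account: sale of embassy land to a foreign government 27.98.)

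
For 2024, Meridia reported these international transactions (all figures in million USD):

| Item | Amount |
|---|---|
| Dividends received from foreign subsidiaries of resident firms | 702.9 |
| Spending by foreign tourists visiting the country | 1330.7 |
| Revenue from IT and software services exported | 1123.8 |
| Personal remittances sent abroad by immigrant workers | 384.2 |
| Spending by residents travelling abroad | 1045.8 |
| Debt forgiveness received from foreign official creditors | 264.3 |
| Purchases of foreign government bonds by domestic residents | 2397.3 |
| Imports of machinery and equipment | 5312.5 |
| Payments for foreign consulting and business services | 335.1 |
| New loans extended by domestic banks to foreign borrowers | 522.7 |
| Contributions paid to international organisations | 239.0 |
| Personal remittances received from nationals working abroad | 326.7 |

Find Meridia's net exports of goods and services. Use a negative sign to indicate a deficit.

Goods: -5312.5
Services: 1330.7 + 1123.8 - 1045.8 - 335.1 = 1073.6
Trade balance = -5312.5 + 1073.6 = -4238.9
(Excluded from the trade balance — primary income: dividends received from foreign subsidiaries of resident firms 702.9; secondary income: personal remittances sent abroad by immigrant workers 384.2, contributions paid to international organisations 239.0, personal remittances received from nationals working abroad 326.7; capital account: debt forgiveness received from foreign official creditors 264.3; financial account: purchases of foreign government bonds by domestic residents 2397.3, new loans extended by domestic banks to foreign borrowers 522.7.)

-4238.9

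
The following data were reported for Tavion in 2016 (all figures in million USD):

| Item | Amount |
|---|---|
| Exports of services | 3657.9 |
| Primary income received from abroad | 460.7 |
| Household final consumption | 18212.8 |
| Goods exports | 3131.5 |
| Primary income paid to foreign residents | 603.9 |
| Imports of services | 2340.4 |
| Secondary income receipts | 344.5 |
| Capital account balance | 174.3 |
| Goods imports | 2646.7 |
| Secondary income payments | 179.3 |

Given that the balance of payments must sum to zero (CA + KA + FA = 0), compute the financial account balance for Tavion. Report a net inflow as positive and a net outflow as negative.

-1998.6

Goods balance = 3131.5 - 2646.7 = 484.8
Services balance = 3657.9 - 2340.4 = 1317.5
Trade balance (goods + services) = 484.8 + 1317.5 = 1802.3
Net primary income = 460.7 - 603.9 = -143.2
Net secondary income = 344.5 - 179.3 = 165.2
Current account = 1802.3 + (-143.2) + 165.2 = 1824.3
Financial account = -(1824.3 + 174.3) = -1998.6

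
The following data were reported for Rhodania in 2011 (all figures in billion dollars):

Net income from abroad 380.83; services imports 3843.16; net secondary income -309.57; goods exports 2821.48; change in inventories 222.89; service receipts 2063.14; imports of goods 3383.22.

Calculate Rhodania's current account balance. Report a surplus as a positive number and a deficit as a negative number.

-2270.50

Goods balance = 2821.48 - 3383.22 = -561.74
Services balance = 2063.14 - 3843.16 = -1780.02
Trade balance (goods + services) = -561.74 + (-1780.02) = -2341.76
Net primary income = 380.83
Net secondary income = -309.57
Current account = -2341.76 + 380.83 + (-309.57) = -2270.50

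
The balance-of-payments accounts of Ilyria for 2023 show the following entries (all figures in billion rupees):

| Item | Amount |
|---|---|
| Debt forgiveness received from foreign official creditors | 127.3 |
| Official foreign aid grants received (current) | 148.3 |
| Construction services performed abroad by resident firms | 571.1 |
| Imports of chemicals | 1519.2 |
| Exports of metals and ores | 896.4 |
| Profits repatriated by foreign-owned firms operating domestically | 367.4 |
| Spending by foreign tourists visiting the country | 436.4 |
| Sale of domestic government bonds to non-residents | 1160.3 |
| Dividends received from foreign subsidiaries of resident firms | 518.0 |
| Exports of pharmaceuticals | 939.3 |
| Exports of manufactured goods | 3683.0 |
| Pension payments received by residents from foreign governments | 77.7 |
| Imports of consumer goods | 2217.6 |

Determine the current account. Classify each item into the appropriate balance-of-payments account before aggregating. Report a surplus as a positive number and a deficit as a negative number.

3166.0

Goods: 3683.0 + 939.3 - 2217.6 + 896.4 - 1519.2 = 1781.9
Services: 571.1 + 436.4 = 1007.5
Primary income: 518.0 - 367.4 = 150.6
Secondary income: 148.3 + 77.7 = 226.0
Current account = 1781.9 + 1007.5 + 150.6 + 226.0 = 3166.0
(Excluded from the current account — capital account: debt forgiveness received from foreign official creditors 127.3; financial account: sale of domestic government bonds to non-residents 1160.3.)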